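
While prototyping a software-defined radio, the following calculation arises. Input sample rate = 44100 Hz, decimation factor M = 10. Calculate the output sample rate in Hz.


Decimation reduces the sample rate:
fs_out = fs_in / M
       = 44100 / 10
       = 4410.0 Hz

4410.0 Hz


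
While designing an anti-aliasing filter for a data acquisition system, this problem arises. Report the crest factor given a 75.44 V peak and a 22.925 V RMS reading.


Crest factor is the ratio of peak to RMS:
CF = V_peak / V_rms
   = 75.44 / 22.925
   = 3.2907

3.2907


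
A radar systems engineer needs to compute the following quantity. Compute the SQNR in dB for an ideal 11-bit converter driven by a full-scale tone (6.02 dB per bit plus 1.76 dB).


Theoretical SNR for a full-scale sinusoid:
SNR = 6.02 * N + 1.76
    = 6.02 * 11 + 1.76
    = 66.22 + 1.76
    = 67.98 dB

67.98 dB


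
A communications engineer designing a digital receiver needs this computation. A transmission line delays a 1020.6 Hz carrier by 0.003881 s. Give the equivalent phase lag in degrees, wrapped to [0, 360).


Phase shift from frequency and time delay:
phi = 360 * f * t_delay
    = 360 * 1020.6 * 0.003881
    = 1425.94 degrees
    mod 360 = 345.94 degrees

345.94 degrees


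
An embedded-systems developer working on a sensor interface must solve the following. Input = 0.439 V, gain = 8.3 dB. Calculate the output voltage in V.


Output voltage from dB gain:
V_out = V_in * 10^(gain_dB / 20)
      = 0.439 * 10^(8.3 / 20)
      = 0.439 * 2.60016
      = 1.1415 V

1.1415 V


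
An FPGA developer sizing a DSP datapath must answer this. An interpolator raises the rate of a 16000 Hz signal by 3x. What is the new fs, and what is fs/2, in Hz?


Step 1 — output sample rate after interpolation by L:
fs_out = L * fs_in = 3 * 16000 = 48000 Hz

Step 2 — Nyquist frequency of the output stream:
f_Nyq = fs_out / 2 = 48000 / 2 = 24000.0 Hz

fs_out = 48000 Hz; f_Nyquist = 24000.0 Hz


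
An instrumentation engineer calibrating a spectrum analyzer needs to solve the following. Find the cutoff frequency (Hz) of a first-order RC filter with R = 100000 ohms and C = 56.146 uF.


Cutoff frequency of a first-order RC filter:
fc = 1 / (2 * pi * R * C)
C = 56.146 uF = 5.6146e-05 F
fc = 1 / (2 * pi * 100000 * 5.6146e-05)
   = 1 / 35.277572225691
   = 0.028347 Hz

0.028347 Hz


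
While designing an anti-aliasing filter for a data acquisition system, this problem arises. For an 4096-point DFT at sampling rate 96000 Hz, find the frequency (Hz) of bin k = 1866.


Frequency of DFT bin k:
f_k = k * fs / N
    = 1866 * 96000 / 4096
    = 179136000 / 4096
    = 43734.375 Hz

43734.375 Hz


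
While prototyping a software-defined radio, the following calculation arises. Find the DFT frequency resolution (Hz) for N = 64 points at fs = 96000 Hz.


DFT frequency resolution:
df = fs / N
   = 96000 / 64
   = 1500.0 Hz

1500.0 Hz


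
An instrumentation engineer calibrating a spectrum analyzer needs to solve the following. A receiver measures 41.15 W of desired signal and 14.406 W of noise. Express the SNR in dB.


SNR in decibels:
SNR = 10 * log10(Ps / Pn)
    = 10 * log10(41.15 / 14.406)
    = 10 * log10(2.8564)
    = 10 * 0.4558
    = 4.56 dB

4.56 dB


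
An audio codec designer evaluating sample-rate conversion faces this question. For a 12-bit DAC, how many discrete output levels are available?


Number of quantization levels = 2^N
= 2^12
= 4096

4096


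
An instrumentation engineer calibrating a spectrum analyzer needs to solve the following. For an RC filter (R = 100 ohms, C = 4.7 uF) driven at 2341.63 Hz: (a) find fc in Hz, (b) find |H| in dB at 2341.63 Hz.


Step 1 — cutoff frequency:
fc = 1 / (2*pi*R*C)
C = 4.7 uF = 4.7e-06 F
fc = 1 / (2*pi*100*4.7e-06)
   = 338.628 Hz

Step 2 — magnitude at f = 2341.63 Hz:
|H(f)| = 1 / sqrt(1 + (f/fc)^2)
f/fc = 2341.63 / 338.628 = 6.915051
|H| = 1 / sqrt(1 + 47.81793) = 0.1431233
|H|_dB = 20*log10(0.1431233) = -16.89 dB

fc = 338.628 Hz; |H(2341.63 Hz)| = -16.89 dB


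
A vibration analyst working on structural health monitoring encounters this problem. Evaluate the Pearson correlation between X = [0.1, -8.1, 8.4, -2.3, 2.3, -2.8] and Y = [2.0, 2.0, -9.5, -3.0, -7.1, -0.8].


Pearson correlation coefficient (population):
r = cov(X,Y) / (std(X) * std(Y))
Mean X = -0.4, Mean Y = -2.7333
Cov(X,Y) = -18.258333
Std(X) = 5.060303, Std(Y) = 4.348818
r = -0.8297

-0.8297


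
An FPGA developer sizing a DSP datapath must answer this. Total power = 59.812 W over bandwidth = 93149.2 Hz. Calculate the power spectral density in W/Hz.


Power spectral density:
PSD = P / BW
    = 59.812 / 93149.2
    = 0.00064211 W/Hz

0.00064211 W/Hz


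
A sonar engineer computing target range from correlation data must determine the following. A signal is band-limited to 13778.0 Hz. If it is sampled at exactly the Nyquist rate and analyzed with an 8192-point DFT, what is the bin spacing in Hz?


Step 1 — Nyquist sampling rate:
fs = 2 * fmax = 2 * 13778.0 = 27556.0 Hz

Step 2 — DFT bin spacing:
df = fs / N = 27556.0 / 8192 = 3.3638 Hz

3.3638 Hz


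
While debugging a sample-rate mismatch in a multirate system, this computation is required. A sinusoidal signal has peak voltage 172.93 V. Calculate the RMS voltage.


RMS voltage for a sinusoidal waveform:
V_rms = V_peak / sqrt(2)
      = 172.93 / 1.414214
      = 122.28 V

122.28 V


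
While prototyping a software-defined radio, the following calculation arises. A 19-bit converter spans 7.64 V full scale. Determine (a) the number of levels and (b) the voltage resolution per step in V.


Step 1 — number of quantization levels:
L = 2^N = 2^19 = 524288

Step 2 — LSB step size:
delta = Vfs / L
      = 7.64 / 524288
      = 1.457e-05 V

Levels = 524288; step size = 1.457e-05 V


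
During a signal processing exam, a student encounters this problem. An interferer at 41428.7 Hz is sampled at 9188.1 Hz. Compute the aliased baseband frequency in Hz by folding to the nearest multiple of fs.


Compute the nearest integer multiple of fs to the signal:
n = round(41428.7 / 9188.1) = 5
f_alias = |41428.7 - 5 * 9188.1|
        = |41428.7 - 45940.5|
        = 4511.8 Hz

4511.8


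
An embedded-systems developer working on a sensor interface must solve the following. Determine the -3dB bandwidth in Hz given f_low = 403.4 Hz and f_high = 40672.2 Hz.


Bandwidth is the difference of -3dB frequencies:
BW = f_high - f_low
   = 40672.2 - 403.4
   = 40268.8 Hz

40268.8 Hz


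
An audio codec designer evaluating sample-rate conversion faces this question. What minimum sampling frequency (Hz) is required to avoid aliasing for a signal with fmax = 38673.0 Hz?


The Nyquist rate is twice the maximum frequency component.
fs_min = 2 * fmax
      = 2 * 38673.0
      = 77346.0 Hz

77346.0


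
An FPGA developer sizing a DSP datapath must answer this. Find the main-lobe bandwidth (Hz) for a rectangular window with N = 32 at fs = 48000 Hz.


Main lobe width for a rectangular window:
Width = 2 * fs / N
      = 2 * 48000 / 32
      = 96000 / 32
      = 3000.0 Hz

3000.0 Hz


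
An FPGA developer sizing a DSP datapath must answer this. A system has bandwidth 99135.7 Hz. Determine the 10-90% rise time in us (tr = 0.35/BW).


Rise time from bandwidth relationship:
tr = 0.35 / BW
   = 0.35 / 99135.7
   = 3.530514235e-06 s
   = 3.5305 us

3.5305 us


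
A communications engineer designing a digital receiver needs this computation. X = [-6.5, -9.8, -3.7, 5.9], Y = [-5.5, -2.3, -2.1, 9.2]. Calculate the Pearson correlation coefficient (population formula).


Pearson correlation coefficient (population):
r = cov(X,Y) / (std(X) * std(Y))
Mean X = -3.525, Mean Y = -0.175
Cov(X,Y) = 29.468125
Std(X) = 5.854219, Std(Y) = 5.57825
r = 0.9024

0.9024


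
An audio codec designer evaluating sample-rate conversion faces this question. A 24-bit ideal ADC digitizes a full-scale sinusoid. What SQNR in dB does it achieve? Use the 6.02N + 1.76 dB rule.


Theoretical SNR for a full-scale sinusoid:
SNR = 6.02 * N + 1.76
    = 6.02 * 24 + 1.76
    = 144.48 + 1.76
    = 146.24 dB

146.24 dB


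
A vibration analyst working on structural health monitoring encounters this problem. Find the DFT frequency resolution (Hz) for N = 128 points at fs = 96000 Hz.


DFT frequency resolution:
df = fs / N
   = 96000 / 128
   = 750.0 Hz

750.0 Hz


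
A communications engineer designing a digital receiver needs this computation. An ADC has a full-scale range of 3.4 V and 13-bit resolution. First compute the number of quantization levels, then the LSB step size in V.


Step 1 — number of quantization levels:
L = 2^N = 2^13 = 8192

Step 2 — LSB step size:
delta = Vfs / L
      = 3.4 / 8192
      = 0.00041504 V

Levels = 8192; step size = 0.00041504 V


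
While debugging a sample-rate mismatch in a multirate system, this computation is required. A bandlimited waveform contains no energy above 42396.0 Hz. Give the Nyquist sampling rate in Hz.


The Nyquist rate is twice the maximum frequency component.
fs_min = 2 * fmax
      = 2 * 42396.0
      = 84792.0 Hz

84792.0


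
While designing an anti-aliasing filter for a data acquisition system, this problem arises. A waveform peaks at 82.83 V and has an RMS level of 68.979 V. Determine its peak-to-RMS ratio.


Crest factor is the ratio of peak to RMS:
CF = V_peak / V_rms
   = 82.83 / 68.979
   = 1.2008

1.2008


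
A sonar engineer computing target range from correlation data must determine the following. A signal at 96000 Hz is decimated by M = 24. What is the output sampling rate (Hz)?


Decimation reduces the sample rate:
fs_out = fs_in / M
       = 96000 / 24
       = 4000.0 Hz

4000.0 Hz


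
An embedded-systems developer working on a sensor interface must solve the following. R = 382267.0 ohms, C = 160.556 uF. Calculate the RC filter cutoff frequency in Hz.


Cutoff frequency of a first-order RC filter:
fc = 1 / (2 * pi * R * C)
C = 160.556 uF = 0.000160556 F
fc = 1 / (2 * pi * 382267.0 * 0.000160556)
   = 1 / 385.63213469633
   = 0.002593 Hz

0.002593 Hz


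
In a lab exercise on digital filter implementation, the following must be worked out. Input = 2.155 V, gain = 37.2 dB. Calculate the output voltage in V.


Output voltage from dB gain:
V_out = V_in * 10^(gain_dB / 20)
      = 2.155 * 10^(37.2 / 20)
      = 2.155 * 72.443596
      = 156.1159 V

156.1159 V


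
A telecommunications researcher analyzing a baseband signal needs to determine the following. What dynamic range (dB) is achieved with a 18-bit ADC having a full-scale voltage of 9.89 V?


Dynamic range from full-scale to LSB:
V_min = V_max / 2^bits = 9.89 / 2^18
DR = 20 * log10(V_max / V_min)
   = 20 * log10(2^18)
   = 20 * 18 * log10(2)
   = 108.37 dB

108.37 dB


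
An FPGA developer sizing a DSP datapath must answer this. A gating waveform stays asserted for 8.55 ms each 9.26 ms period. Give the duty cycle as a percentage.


Duty cycle as a percentage:
DC = (t_on / T) * 100
   = (8.55 / 9.26) * 100
   = 0.923326 * 100
   = 92.33 %

92.33 %


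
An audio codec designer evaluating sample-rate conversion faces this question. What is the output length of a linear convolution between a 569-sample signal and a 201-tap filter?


Linear convolution output length:
L = N + M - 1
  = 569 + 201 - 1
  = 769 samples

769


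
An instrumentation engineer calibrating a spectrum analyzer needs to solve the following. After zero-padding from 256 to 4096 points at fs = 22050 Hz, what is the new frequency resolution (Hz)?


Frequency resolution after zero-padding:
N_padded = 256 * 16 = 4096
df = fs / N_padded
   = 22050 / 4096
   = 5.3833 Hz

5.3833 Hz


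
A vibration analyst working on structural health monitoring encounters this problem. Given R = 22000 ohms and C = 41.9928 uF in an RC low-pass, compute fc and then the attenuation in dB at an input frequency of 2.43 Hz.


Step 1 — cutoff frequency:
fc = 1 / (2*pi*R*C)
C = 41.9928 uF = 4.19928e-05 F
fc = 1 / (2*pi*22000*4.19928e-05)
   = 0.172275 Hz

Step 2 — magnitude at f = 2.43 Hz:
|H(f)| = 1 / sqrt(1 + (f/fc)^2)
f/fc = 2.43 / 0.172275 = 14.105355
|H| = 1 / sqrt(1 + 198.96104) = 0.0707176
|H|_dB = 20*log10(0.0707176) = -23.01 dB

fc = 0.172275 Hz; |H(2.43 Hz)| = -23.01 dB


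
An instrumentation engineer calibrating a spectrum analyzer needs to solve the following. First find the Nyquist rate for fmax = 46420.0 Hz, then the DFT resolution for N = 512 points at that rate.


Step 1 — Nyquist sampling rate:
fs = 2 * fmax = 2 * 46420.0 = 92840.0 Hz

Step 2 — DFT bin spacing:
df = fs / N = 92840.0 / 512 = 181.3281 Hz

181.3281 Hz


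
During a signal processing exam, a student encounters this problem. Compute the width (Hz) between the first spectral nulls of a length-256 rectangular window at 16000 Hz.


Main lobe width for a rectangular window:
Width = 2 * fs / N
      = 2 * 16000 / 256
      = 32000 / 256
      = 125.0 Hz

125.0 Hz


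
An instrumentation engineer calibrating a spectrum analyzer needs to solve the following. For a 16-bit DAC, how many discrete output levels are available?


Number of quantization levels = 2^N
= 2^16
= 65536

65536


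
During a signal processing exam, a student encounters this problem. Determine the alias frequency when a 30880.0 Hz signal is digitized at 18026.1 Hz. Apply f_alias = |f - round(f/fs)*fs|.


Compute the nearest integer multiple of fs to the signal:
n = round(30880.0 / 18026.1) = 2
f_alias = |30880.0 - 2 * 18026.1|
        = |30880.0 - 36052.2|
        = 5172.2 Hz

5172.2


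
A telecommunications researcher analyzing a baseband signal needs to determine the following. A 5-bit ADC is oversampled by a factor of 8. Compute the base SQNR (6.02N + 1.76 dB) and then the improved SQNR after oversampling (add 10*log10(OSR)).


Step 1 — baseline SQNR at Nyquist:
SQNR_base = 6.02*N + 1.76
          = 6.02*5 + 1.76
          = 31.86 dB

Step 2 — oversampling processing gain:
G = 10*log10(OSR) = 10*log10(8) = 9.03 dB

Step 3 — total:
SQNR_total = 31.86 + 9.03 = 40.89 dB

Base SQNR = 31.86 dB; oversampled SQNR = 40.89 dB


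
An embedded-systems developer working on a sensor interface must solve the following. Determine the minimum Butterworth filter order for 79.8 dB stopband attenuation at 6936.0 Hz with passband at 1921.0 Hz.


Butterworth filter order formula:
n = log10(10^(A/10) - 1) / (2 * log10(f_stop/f_pass))
10^(79.8/10) - 1 = 95499257.6021
f_stop/f_pass = 6936.0 / 1921.0 = 3.6106
n = 7.1559 -> ceil = 8

8


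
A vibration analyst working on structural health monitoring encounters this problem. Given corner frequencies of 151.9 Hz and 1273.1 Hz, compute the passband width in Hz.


Bandwidth is the difference of -3dB frequencies:
BW = f_high - f_low
   = 1273.1 - 151.9
   = 1121.2 Hz

1121.2 Hz


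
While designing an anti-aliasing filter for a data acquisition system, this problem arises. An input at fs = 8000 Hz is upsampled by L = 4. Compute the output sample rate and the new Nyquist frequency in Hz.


Step 1 — output sample rate after interpolation by L:
fs_out = L * fs_in = 4 * 8000 = 32000 Hz

Step 2 — Nyquist frequency of the output stream:
f_Nyq = fs_out / 2 = 32000 / 2 = 16000.0 Hz

fs_out = 32000 Hz; f_Nyquist = 16000.0 Hz


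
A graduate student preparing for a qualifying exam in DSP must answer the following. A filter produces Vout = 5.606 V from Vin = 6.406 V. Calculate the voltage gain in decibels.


Voltage gain in dB:
G = 20 * log10(Vout / Vin)
  = 20 * log10(5.606 / 6.406)
  = 20 * log10(0.875117)
  = 20 * -0.057934
  = -1.16 dB

-1.16 dB


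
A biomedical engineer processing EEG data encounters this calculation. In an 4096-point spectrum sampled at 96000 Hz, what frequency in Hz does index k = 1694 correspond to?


Frequency of DFT bin k:
f_k = k * fs / N
    = 1694 * 96000 / 4096
    = 162624000 / 4096
    = 39703.125 Hz

39703.125 Hz


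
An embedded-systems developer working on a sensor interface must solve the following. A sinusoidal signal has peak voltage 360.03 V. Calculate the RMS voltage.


RMS voltage for a sinusoidal waveform:
V_rms = V_peak / sqrt(2)
      = 360.03 / 1.414214
      = 254.58 V

254.58 V


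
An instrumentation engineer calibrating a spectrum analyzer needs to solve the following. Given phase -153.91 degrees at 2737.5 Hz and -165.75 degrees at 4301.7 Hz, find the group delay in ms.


Group delay from phase difference:
tau = -d(phi)/d(omega)
d(phi) = -11.84 deg = -0.206647 rad
d(omega) = 2*pi*(4301.7 - 2737.5) = 9828.1585 rad/s
tau = -(-0.206647) / 9828.1585
    = 0.021 ms

0.021 ms


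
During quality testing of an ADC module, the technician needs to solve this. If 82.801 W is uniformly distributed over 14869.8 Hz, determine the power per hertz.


Power spectral density:
PSD = P / BW
    = 82.801 / 14869.8
    = 0.0055684 W/Hz

0.0055684 W/Hz


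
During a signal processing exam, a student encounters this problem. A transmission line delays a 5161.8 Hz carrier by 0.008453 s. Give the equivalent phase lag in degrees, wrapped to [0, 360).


Phase shift from frequency and time delay:
phi = 360 * f * t_delay
    = 360 * 5161.8 * 0.008453
    = 15707.77 degrees
    mod 360 = 227.77 degrees

227.77 degrees


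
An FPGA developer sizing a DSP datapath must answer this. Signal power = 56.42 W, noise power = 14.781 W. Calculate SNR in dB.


SNR in decibels:
SNR = 10 * log10(Ps / Pn)
    = 10 * log10(56.42 / 14.781)
    = 10 * log10(3.8171)
    = 10 * 0.5817
    = 5.82 dB

5.82 dB


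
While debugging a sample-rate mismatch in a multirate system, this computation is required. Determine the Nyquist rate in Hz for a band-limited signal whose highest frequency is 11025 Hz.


The Nyquist rate is twice the maximum frequency component.
fs_min = 2 * fmax
      = 2 * 11025
      = 22050 Hz

22050


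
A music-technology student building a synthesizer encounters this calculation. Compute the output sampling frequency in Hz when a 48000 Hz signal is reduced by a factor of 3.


Decimation reduces the sample rate:
fs_out = fs_in / M
       = 48000 / 3
       = 16000.0 Hz

16000.0 Hz


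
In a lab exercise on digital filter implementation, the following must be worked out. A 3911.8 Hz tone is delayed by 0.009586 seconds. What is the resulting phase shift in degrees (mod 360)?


Phase shift from frequency and time delay:
phi = 360 * f * t_delay
    = 360 * 3911.8 * 0.009586
    = 13499.47 degrees
    mod 360 = 179.47 degrees

179.47 degrees


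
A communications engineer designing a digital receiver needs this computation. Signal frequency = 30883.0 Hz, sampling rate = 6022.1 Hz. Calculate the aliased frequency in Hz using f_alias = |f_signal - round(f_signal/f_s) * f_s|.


Compute the nearest integer multiple of fs to the signal:
n = round(30883.0 / 6022.1) = 5
f_alias = |30883.0 - 5 * 6022.1|
        = |30883.0 - 30110.5|
        = 772.5 Hz

772.5


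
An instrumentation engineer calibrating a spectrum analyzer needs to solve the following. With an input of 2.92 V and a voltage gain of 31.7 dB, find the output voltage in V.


Output voltage from dB gain:
V_out = V_in * 10^(gain_dB / 20)
      = 2.92 * 10^(31.7 / 20)
      = 2.92 * 38.459178
      = 112.3008 V

112.3008 V


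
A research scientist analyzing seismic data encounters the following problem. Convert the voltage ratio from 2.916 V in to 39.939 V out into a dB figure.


Voltage gain in dB:
G = 20 * log10(Vout / Vin)
  = 20 * log10(39.939 / 2.916)
  = 20 * log10(13.696502)
  = 20 * 1.13661
  = 22.73 dB

22.73 dB


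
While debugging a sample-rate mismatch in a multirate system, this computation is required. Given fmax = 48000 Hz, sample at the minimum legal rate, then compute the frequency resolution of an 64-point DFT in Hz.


Step 1 — Nyquist sampling rate:
fs = 2 * fmax = 2 * 48000 = 96000 Hz

Step 2 — DFT bin spacing:
df = fs / N = 96000 / 64 = 1500.0 Hz

1500.0 Hz


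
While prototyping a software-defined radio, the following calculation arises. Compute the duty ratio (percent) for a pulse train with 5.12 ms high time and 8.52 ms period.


Duty cycle as a percentage:
DC = (t_on / T) * 100
   = (5.12 / 8.52) * 100
   = 0.600939 * 100
   = 60.09 %

60.09 %


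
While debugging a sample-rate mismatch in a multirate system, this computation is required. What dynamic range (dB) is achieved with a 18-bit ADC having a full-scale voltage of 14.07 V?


Dynamic range from full-scale to LSB:
V_min = V_max / 2^bits = 14.07 / 2^18
DR = 20 * log10(V_max / V_min)
   = 20 * log10(2^18)
   = 20 * 18 * log10(2)
   = 108.37 dB

108.37 dB


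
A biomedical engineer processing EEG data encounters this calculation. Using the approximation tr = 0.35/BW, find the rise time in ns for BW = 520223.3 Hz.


Rise time from bandwidth relationship:
tr = 0.35 / BW
   = 0.35 / 520223.3
   = 6.727880124e-07 s
   = 672.788 ns

672.788 ns


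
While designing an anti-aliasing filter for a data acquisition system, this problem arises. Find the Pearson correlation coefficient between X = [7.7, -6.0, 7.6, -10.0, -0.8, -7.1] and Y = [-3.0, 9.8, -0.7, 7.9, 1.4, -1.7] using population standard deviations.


Pearson correlation coefficient (population):
r = cov(X,Y) / (std(X) * std(Y))
Mean X = -1.4333, Mean Y = 2.2833
Cov(X,Y) = -22.605556
Std(X) = 6.973442, Std(Y) = 4.85641
r = -0.6675

-0.6675


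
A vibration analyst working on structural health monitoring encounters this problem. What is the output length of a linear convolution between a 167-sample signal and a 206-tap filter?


Linear convolution output length:
L = N + M - 1
  = 167 + 206 - 1
  = 372 samples

372


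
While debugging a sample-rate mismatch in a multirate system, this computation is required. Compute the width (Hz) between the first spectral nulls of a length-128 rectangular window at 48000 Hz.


Main lobe width for a rectangular window:
Width = 2 * fs / N
      = 2 * 48000 / 128
      = 96000 / 128
      = 750.0 Hz

750.0 Hz


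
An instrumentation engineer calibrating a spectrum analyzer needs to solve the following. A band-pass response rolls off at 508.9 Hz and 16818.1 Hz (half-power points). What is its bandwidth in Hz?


Bandwidth is the difference of -3dB frequencies:
BW = f_high - f_low
   = 16818.1 - 508.9
   = 16309.2 Hz

16309.2 Hz


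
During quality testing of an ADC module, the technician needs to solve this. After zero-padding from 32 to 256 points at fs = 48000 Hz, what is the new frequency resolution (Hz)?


Frequency resolution after zero-padding:
N_padded = 32 * 8 = 256
df = fs / N_padded
   = 48000 / 256
   = 187.5 Hz

187.5 Hz


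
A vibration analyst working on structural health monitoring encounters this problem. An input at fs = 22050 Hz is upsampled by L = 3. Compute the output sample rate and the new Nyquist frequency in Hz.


Step 1 — output sample rate after interpolation by L:
fs_out = L * fs_in = 3 * 22050 = 66150 Hz

Step 2 — Nyquist frequency of the output stream:
f_Nyq = fs_out / 2 = 66150 / 2 = 33075.0 Hz

fs_out = 66150 Hz; f_Nyquist = 33075.0 Hz


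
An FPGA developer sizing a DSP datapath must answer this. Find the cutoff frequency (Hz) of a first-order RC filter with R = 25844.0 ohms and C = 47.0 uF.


Cutoff frequency of a first-order RC filter:
fc = 1 / (2 * pi * R * C)
C = 47.0 uF = 4.7e-05 F
fc = 1 / (2 * pi * 25844.0 * 4.7e-05)
   = 1 / 7.6319841307012
   = 0.131028 Hz

0.131028 Hz


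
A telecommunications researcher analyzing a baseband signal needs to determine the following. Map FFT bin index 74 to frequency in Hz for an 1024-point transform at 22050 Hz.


Frequency of DFT bin k:
f_k = k * fs / N
    = 74 * 22050 / 1024
    = 1631700 / 1024
    = 1593.457 Hz

1593.457 Hz


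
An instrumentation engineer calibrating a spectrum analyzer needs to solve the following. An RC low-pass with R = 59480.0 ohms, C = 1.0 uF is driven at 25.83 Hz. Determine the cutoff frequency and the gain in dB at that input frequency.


Step 1 — cutoff frequency:
fc = 1 / (2*pi*R*C)
C = 1.0 uF = 1e-06 F
fc = 1 / (2*pi*59480.0*1e-06)
   = 2.67577 Hz

Step 2 — magnitude at f = 25.83 Hz:
|H(f)| = 1 / sqrt(1 + (f/fc)^2)
f/fc = 25.83 / 2.67577 = 9.653296
|H| = 1 / sqrt(1 + 93.186124) = 0.1030402
|H|_dB = 20*log10(0.1030402) = -19.74 dB

fc = 2.67577 Hz; |H(25.83 Hz)| = -19.74 dB


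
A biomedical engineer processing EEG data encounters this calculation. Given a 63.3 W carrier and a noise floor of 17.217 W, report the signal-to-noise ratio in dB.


SNR in decibels:
SNR = 10 * log10(Ps / Pn)
    = 10 * log10(63.3 / 17.217)
    = 10 * log10(3.6766)
    = 10 * 0.5654
    = 5.65 dB

5.65 dB


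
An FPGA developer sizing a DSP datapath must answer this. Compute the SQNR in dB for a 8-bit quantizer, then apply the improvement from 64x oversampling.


Step 1 — baseline SQNR at Nyquist:
SQNR_base = 6.02*N + 1.76
          = 6.02*8 + 1.76
          = 49.92 dB

Step 2 — oversampling processing gain:
G = 10*log10(OSR) = 10*log10(64) = 18.06 dB

Step 3 — total:
SQNR_total = 49.92 + 18.06 = 67.98 dB

Base SQNR = 49.92 dB; oversampled SQNR = 67.98 dB


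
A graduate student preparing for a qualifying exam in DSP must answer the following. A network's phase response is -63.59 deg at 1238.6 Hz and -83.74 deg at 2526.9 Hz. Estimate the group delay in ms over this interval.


Group delay from phase difference:
tau = -d(phi)/d(omega)
d(phi) = -20.15 deg = -0.351684 rad
d(omega) = 2*pi*(2526.9 - 1238.6) = 8094.6276 rad/s
tau = -(-0.351684) / 8094.6276
    = 0.0434 ms

0.0434 ms


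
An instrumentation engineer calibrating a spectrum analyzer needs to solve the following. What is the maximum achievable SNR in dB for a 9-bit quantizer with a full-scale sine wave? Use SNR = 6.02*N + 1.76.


Theoretical SNR for a full-scale sinusoid:
SNR = 6.02 * N + 1.76
    = 6.02 * 9 + 1.76
    = 54.18 + 1.76
    = 55.94 dB

55.94 dB


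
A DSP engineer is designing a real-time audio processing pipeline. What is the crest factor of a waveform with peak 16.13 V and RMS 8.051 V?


Crest factor is the ratio of peak to RMS:
CF = V_peak / V_rms
   = 16.13 / 8.051
   = 2.0035

2.0035


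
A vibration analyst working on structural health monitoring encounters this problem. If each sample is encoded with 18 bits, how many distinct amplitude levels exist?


Number of quantization levels = 2^N
= 2^18
= 262144

262144


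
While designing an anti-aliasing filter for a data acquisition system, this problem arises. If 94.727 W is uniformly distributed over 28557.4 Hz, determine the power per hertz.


Power spectral density:
PSD = P / BW
    = 94.727 / 28557.4
    = 0.00331707 W/Hz

0.00331707 W/Hz


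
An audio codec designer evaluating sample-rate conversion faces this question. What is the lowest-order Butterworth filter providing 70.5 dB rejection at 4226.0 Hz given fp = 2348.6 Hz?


Butterworth filter order formula:
n = log10(10^(A/10) - 1) / (2 * log10(f_stop/f_pass))
10^(70.5/10) - 1 = 11220183.543
f_stop/f_pass = 4226.0 / 2348.6 = 1.7994
n = 13.817 -> ceil = 14

14


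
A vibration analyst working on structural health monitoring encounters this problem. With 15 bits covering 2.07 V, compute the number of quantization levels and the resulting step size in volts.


Step 1 — number of quantization levels:
L = 2^N = 2^15 = 32768

Step 2 — LSB step size:
delta = Vfs / L
      = 2.07 / 32768
      = 6.317e-05 V

Levels = 32768; step size = 6.317e-05 V


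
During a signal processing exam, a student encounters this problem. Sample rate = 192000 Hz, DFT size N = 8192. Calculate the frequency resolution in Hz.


DFT frequency resolution:
df = fs / N
   = 192000 / 8192
   = 23.4375 Hz

23.4375 Hz


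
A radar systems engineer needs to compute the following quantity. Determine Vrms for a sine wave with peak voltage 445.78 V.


RMS voltage for a sinusoidal waveform:
V_rms = V_peak / sqrt(2)
      = 445.78 / 1.414214
      = 315.214 V

315.214 V


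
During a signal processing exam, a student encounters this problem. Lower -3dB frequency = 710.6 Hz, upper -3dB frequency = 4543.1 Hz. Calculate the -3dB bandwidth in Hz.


Bandwidth is the difference of -3dB frequencies:
BW = f_high - f_low
   = 4543.1 - 710.6
   = 3832.5 Hz

3832.5 Hz


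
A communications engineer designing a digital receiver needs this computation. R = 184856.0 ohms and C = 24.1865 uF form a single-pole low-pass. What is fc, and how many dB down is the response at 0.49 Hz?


Step 1 — cutoff frequency:
fc = 1 / (2*pi*R*C)
C = 24.1865 uF = 2.41865e-05 F
fc = 1 / (2*pi*184856.0*2.41865e-05)
   = 0.035597 Hz

Step 2 — magnitude at f = 0.49 Hz:
|H(f)| = 1 / sqrt(1 + (f/fc)^2)
f/fc = 0.49 / 0.035597 = 13.765205
|H| = 1 / sqrt(1 + 189.480869) = 0.072456
|H|_dB = 20*log10(0.072456) = -22.8 dB

fc = 0.035597 Hz; |H(0.49 Hz)| = -22.8 dB


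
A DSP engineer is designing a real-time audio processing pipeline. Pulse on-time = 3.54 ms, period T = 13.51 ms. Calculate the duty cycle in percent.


Duty cycle as a percentage:
DC = (t_on / T) * 100
   = (3.54 / 13.51) * 100
   = 0.262028 * 100
   = 26.2 %

26.2 %


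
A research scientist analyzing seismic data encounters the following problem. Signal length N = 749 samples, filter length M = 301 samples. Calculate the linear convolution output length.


Linear convolution output length:
L = N + M - 1
  = 749 + 301 - 1
  = 1049 samples

1049


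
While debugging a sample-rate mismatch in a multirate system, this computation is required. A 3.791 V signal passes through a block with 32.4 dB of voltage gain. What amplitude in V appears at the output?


Output voltage from dB gain:
V_out = V_in * 10^(gain_dB / 20)
      = 3.791 * 10^(32.4 / 20)
      = 3.791 * 41.686938
      = 158.0352 V

158.0352 V


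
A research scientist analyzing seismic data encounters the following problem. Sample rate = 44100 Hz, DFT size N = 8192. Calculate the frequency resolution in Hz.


DFT frequency resolution:
df = fs / N
   = 44100 / 8192
   = 5.3833 Hz

5.3833 Hz


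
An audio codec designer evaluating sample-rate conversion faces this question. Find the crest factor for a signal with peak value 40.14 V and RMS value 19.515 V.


Crest factor is the ratio of peak to RMS:
CF = V_peak / V_rms
   = 40.14 / 19.515
   = 2.0569

2.0569


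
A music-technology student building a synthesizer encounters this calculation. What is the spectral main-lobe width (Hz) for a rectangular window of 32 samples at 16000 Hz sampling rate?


Main lobe width for a rectangular window:
Width = 2 * fs / N
      = 2 * 16000 / 32
      = 32000 / 32
      = 1000.0 Hz

1000.0 Hz


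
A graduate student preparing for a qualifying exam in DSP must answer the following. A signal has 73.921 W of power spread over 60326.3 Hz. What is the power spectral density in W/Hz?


Power spectral density:
PSD = P / BW
    = 73.921 / 60326.3
    = 0.00122535 W/Hz

0.00122535 W/Hz


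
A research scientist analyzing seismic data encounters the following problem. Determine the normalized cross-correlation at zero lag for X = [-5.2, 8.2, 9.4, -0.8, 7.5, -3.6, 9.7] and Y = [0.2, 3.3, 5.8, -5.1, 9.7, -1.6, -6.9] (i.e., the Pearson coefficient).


Pearson correlation coefficient (population):
r = cov(X,Y) / (std(X) * std(Y))
Mean X = 3.6, Mean Y = 0.7714
Cov(X,Y) = 10.965714
Std(X) = 6.045778, Std(Y) = 5.486012
r = 0.3306

0.3306


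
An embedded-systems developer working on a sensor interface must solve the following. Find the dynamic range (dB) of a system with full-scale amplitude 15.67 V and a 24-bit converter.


Dynamic range from full-scale to LSB:
V_min = V_max / 2^bits = 15.67 / 2^24
DR = 20 * log10(V_max / V_min)
   = 20 * log10(2^24)
   = 20 * 24 * log10(2)
   = 144.49 dB

144.49 dB


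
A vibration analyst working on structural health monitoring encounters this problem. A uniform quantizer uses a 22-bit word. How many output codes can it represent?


Number of quantization levels = 2^N
= 2^22
= 4194304

4194304


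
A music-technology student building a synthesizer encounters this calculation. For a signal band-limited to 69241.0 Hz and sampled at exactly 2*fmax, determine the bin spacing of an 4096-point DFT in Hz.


Step 1 — Nyquist sampling rate:
fs = 2 * fmax = 2 * 69241.0 = 138482.0 Hz

Step 2 — DFT bin spacing:
df = fs / N = 138482.0 / 4096 = 33.8091 Hz

33.8091 Hz


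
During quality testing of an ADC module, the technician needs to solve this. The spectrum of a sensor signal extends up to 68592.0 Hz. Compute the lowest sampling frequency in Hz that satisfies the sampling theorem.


The Nyquist rate is twice the maximum frequency component.
fs_min = 2 * fmax
      = 2 * 68592.0
      = 137184.0 Hz

137184.0


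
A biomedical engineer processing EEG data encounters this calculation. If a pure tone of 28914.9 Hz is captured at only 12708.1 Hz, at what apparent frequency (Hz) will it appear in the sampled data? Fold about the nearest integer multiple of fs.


Compute the nearest integer multiple of fs to the signal:
n = round(28914.9 / 12708.1) = 2
f_alias = |28914.9 - 2 * 12708.1|
        = |28914.9 - 25416.2|
        = 3498.7 Hz

3498.7


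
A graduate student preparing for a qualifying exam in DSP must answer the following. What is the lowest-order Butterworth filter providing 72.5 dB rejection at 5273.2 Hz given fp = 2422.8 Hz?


Butterworth filter order formula:
n = log10(10^(A/10) - 1) / (2 * log10(f_stop/f_pass))
10^(72.5/10) - 1 = 17782793.1004
f_stop/f_pass = 5273.2 / 2422.8 = 2.1765
n = 10.7326 -> ceil = 11

11


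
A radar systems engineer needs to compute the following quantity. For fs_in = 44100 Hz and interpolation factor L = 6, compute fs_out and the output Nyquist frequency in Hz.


Step 1 — output sample rate after interpolation by L:
fs_out = L * fs_in = 6 * 44100 = 264600 Hz

Step 2 — Nyquist frequency of the output stream:
f_Nyq = fs_out / 2 = 264600 / 2 = 132300.0 Hz

fs_out = 264600 Hz; f_Nyquist = 132300.0 Hz


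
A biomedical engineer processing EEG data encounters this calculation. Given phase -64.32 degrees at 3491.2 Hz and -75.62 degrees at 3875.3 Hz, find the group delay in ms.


Group delay from phase difference:
tau = -d(phi)/d(omega)
d(phi) = -11.3 deg = -0.197222 rad
d(omega) = 2*pi*(3875.3 - 3491.2) = 2413.3715 rad/s
tau = -(-0.197222) / 2413.3715
    = 0.0817 ms

0.0817 ms


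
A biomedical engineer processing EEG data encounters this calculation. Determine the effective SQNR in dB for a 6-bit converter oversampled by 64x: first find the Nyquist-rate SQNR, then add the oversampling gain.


Step 1 — baseline SQNR at Nyquist:
SQNR_base = 6.02*N + 1.76
          = 6.02*6 + 1.76
          = 37.88 dB

Step 2 — oversampling processing gain:
G = 10*log10(OSR) = 10*log10(64) = 18.06 dB

Step 3 — total:
SQNR_total = 37.88 + 18.06 = 55.94 dB

Base SQNR = 37.88 dB; oversampled SQNR = 55.94 dB


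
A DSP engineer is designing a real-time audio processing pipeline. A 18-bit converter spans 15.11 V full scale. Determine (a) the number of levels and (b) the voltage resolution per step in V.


Step 1 — number of quantization levels:
L = 2^N = 2^18 = 262144

Step 2 — LSB step size:
delta = Vfs / L
      = 15.11 / 262144
      = 5.764e-05 V

Levels = 262144; step size = 5.764e-05 V


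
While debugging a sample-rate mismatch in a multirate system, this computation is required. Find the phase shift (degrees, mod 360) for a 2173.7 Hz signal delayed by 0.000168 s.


Phase shift from frequency and time delay:
phi = 360 * f * t_delay
    = 360 * 2173.7 * 0.000168
    = 131.47 degrees
    mod 360 = 131.47 degrees

131.47 degrees


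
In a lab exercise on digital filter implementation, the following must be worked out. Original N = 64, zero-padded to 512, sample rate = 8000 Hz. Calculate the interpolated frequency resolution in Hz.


Frequency resolution after zero-padding:
N_padded = 64 * 8 = 512
df = fs / N_padded
   = 8000 / 512
   = 15.625 Hz

15.625 Hz


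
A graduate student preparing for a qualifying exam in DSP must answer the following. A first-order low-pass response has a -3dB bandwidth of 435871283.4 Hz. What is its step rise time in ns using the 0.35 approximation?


Rise time from bandwidth relationship:
tr = 0.35 / BW
   = 0.35 / 435871283.4
   = 8.029893533e-10 s
   = 0.803 ns

0.803 ns


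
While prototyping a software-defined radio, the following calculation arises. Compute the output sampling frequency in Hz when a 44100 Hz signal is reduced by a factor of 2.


Decimation reduces the sample rate:
fs_out = fs_in / M
       = 44100 / 2
       = 22050.0 Hz

22050.0 Hz


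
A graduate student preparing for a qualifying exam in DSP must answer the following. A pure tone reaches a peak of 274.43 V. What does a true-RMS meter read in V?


RMS voltage for a sinusoidal waveform:
V_rms = V_peak / sqrt(2)
      = 274.43 / 1.414214
      = 194.051 V

194.051 V


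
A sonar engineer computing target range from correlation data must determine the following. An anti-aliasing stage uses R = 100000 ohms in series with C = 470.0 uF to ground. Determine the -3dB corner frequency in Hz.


Cutoff frequency of a first-order RC filter:
fc = 1 / (2 * pi * R * C)
C = 470.0 uF = 0.00047 F
fc = 1 / (2 * pi * 100000 * 0.00047)
   = 1 / 295.30970943744
   = 0.003386 Hz

0.003386 Hz


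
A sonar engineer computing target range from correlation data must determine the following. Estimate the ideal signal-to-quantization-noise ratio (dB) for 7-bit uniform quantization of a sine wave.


Theoretical SNR for a full-scale sinusoid:
SNR = 6.02 * N + 1.76
    = 6.02 * 7 + 1.76
    = 42.14 + 1.76
    = 43.9 dB

43.9 dB


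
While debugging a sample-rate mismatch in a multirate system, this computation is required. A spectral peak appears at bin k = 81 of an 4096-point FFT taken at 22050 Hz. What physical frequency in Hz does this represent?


Frequency of DFT bin k:
f_k = k * fs / N
    = 81 * 22050 / 4096
    = 1786050 / 4096
    = 436.047 Hz

436.047 Hz


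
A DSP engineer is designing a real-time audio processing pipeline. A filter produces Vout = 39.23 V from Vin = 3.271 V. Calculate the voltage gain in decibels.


Voltage gain in dB:
G = 20 * log10(Vout / Vin)
  = 20 * log10(39.23 / 3.271)
  = 20 * log10(11.993274)
  = 20 * 1.078938
  = 21.58 dB

21.58 dB


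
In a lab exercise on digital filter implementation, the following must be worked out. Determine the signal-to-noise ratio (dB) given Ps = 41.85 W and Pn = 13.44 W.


SNR in decibels:
SNR = 10 * log10(Ps / Pn)
    = 10 * log10(41.85 / 13.44)
    = 10 * log10(3.1138)
    = 10 * 0.4933
    = 4.93 dB

4.93 dB


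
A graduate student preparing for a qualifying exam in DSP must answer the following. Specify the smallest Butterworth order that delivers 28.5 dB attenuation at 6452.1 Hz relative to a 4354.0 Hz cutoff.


Butterworth filter order formula:
n = log10(10^(A/10) - 1) / (2 * log10(f_stop/f_pass))
10^(28.5/10) - 1 = 706.9458
f_stop/f_pass = 6452.1 / 4354.0 = 1.4819
n = 8.3407 -> ceil = 9

9


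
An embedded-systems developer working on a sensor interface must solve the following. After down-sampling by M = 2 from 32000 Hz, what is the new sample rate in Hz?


Decimation reduces the sample rate:
fs_out = fs_in / M
       = 32000 / 2
       = 16000.0 Hz

16000.0 Hz


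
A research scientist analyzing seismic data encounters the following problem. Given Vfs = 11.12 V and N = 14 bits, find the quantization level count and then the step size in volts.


Step 1 — number of quantization levels:
L = 2^N = 2^14 = 16384

Step 2 — LSB step size:
delta = Vfs / L
      = 11.12 / 16384
      = 0.00067871 V

Levels = 16384; step size = 0.00067871 V


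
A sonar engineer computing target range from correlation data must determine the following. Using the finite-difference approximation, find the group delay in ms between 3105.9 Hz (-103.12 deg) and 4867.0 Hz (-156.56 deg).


Group delay from phase difference:
tau = -d(phi)/d(omega)
d(phi) = -53.44 deg = -0.932704 rad
d(omega) = 2*pi*(4867.0 - 3105.9) = 11065.3176 rad/s
tau = -(-0.932704) / 11065.3176
    = 0.0843 ms

0.0843 ms
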